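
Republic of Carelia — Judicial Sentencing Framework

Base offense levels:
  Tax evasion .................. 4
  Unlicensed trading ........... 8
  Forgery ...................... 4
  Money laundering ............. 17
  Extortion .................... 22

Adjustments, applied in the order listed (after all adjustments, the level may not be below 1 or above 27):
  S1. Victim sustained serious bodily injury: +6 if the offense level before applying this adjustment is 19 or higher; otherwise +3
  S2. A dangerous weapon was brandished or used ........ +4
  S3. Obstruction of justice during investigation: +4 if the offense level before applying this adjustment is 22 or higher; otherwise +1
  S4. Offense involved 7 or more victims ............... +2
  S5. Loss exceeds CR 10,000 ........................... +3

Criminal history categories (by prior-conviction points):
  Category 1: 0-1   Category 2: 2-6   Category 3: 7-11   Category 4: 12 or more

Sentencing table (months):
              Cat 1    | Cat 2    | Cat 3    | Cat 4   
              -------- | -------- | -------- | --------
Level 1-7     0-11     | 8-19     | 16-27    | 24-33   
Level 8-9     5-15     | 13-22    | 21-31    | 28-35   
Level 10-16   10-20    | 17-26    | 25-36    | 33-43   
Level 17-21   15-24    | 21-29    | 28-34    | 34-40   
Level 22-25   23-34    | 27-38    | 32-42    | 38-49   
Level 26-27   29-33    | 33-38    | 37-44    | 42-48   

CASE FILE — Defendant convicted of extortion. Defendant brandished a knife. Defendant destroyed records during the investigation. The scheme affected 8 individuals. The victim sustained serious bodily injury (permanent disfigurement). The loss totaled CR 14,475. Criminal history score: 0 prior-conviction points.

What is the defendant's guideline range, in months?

Base offense level for extortion: 22.
S1 applies (level before this adjustment is 22 ≥ 19, so +6): 22 + 6 = 28.
S2 applies: 28 + 4 = 32.
S3 applies (level before this adjustment is 32 ≥ 22, so +4): 32 + 4 = 36.
S4 applies: 36 + 2 = 38.
S5 applies: 38 + 3 = 41.
Level 41 exceeds the maximum of 27; capped at 27.
Final offense level: 27.
Criminal history: 0 prior points → Category 1 (0-1).
Level 27 falls in the 26-27 band.
Grid: Level 26-27 × Category 1 = 29-33 months.

29-33 months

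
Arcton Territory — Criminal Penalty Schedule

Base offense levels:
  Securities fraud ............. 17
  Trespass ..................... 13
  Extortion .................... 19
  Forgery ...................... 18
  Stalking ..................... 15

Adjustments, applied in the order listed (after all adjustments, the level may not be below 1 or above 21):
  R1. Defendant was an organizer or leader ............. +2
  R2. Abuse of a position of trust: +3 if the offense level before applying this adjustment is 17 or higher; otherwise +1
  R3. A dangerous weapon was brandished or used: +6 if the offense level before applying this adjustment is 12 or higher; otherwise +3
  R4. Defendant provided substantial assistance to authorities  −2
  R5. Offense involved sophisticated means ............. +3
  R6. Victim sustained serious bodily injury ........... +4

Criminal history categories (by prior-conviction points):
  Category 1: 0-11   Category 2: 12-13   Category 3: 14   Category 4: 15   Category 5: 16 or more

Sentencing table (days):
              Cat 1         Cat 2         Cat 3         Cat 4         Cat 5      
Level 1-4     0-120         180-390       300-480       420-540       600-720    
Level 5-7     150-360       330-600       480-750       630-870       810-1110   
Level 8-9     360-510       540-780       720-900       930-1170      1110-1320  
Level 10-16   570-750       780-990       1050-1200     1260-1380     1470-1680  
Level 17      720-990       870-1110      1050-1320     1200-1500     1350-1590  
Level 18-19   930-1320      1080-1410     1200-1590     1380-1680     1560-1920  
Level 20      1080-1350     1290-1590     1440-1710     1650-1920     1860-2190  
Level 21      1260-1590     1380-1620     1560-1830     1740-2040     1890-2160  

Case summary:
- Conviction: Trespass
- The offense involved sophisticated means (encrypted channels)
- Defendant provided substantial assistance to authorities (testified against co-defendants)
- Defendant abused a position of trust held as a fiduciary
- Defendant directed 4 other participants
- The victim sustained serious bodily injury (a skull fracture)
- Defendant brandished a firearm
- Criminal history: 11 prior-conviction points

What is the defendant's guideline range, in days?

1260-1590 days

Base offense level for trespass: 13.
R1 applies: 13 + 2 = 15.
R2 applies (level before this adjustment is 15 < 17, so +1): 15 + 1 = 16.
R3 applies (level before this adjustment is 16 ≥ 12, so +6): 16 + 6 = 22.
R4 applies: 22 − 2 = 20.
R5 applies: 20 + 3 = 23.
R6 applies: 23 + 4 = 27.
Level 27 exceeds the maximum of 21; capped at 21.
Final offense level: 21.
Criminal history: 11 prior points → Category 1 (0-11).
Level 21 falls in the 21 band.
Grid: Level 21 × Category 1 = 1260-1590 days.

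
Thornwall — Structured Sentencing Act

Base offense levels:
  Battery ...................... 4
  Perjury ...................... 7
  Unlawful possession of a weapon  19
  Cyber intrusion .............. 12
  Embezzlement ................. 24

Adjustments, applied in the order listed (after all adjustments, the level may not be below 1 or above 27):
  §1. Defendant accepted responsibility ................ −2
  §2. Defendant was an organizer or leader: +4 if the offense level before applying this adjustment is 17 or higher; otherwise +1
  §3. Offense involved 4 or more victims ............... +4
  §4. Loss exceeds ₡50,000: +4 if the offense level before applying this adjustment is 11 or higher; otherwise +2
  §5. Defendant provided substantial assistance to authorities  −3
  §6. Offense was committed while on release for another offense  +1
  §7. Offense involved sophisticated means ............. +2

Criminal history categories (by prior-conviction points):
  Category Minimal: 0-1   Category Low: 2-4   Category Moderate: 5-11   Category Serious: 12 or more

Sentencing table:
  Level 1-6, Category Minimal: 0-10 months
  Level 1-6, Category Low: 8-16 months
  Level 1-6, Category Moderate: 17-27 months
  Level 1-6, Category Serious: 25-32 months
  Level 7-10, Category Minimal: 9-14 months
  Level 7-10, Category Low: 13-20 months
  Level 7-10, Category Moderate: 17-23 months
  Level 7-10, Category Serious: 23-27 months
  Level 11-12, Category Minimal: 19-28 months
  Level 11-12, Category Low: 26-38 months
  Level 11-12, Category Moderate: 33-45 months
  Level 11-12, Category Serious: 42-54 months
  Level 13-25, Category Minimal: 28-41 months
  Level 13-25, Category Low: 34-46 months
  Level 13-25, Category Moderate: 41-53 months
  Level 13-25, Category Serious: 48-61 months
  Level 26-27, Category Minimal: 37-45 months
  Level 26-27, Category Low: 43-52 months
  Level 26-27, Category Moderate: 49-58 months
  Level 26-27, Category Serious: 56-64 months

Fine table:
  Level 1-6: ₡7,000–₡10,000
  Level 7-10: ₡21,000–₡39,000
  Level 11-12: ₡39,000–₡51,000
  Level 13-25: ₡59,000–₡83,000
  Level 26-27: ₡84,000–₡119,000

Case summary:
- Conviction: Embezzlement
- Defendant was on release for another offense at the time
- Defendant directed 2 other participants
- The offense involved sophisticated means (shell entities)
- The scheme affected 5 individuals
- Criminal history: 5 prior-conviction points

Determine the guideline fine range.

Base offense level for embezzlement: 24.
§1 does not apply.
§2 applies (level before this adjustment is 24 ≥ 17, so +4): 24 + 4 = 28.
§3 applies: 28 + 4 = 32.
§5 does not apply.
§6 applies: 32 + 1 = 33.
§7 applies: 33 + 2 = 35.
Level 35 exceeds the maximum of 27; capped at 27.
Final offense level: 27.
Level 27 falls in the 26-27 band.
Fine table: Level 26-27 → ₡84,000–₡119,000.

₡84,000–₡119,000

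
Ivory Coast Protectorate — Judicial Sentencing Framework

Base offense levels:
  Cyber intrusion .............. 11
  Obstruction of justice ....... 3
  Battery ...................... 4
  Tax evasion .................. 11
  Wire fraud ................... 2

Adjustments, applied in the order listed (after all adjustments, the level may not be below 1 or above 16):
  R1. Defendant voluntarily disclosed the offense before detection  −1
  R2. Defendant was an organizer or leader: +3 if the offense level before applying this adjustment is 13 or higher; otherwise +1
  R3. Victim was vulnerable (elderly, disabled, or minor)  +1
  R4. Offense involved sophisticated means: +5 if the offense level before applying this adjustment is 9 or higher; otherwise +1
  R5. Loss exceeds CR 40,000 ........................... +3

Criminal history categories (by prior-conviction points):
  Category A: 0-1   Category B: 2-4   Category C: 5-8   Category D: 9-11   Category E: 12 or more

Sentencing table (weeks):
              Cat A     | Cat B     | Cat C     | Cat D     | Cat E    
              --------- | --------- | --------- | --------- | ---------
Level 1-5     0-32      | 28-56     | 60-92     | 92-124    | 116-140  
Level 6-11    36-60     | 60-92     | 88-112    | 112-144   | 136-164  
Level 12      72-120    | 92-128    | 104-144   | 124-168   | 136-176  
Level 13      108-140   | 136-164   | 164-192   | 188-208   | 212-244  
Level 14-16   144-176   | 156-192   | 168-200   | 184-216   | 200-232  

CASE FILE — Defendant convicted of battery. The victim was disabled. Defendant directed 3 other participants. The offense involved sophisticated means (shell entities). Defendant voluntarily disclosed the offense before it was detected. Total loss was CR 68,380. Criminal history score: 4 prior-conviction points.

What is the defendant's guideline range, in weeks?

60-92 weeks

Base offense level for battery: 4.
R1 applies: 4 − 1 = 3.
R2 applies (level before this adjustment is 3 < 13, so +1): 3 + 1 = 4.
R3 applies: 4 + 1 = 5.
R4 applies (level before this adjustment is 5 < 9, so +1): 5 + 1 = 6.
R5 applies: 6 + 3 = 9.
Final offense level: 9.
Criminal history: 4 prior points → Category B (2-4).
Level 9 falls in the 6-11 band.
Grid: Level 6-11 × Category B = 60-92 weeks.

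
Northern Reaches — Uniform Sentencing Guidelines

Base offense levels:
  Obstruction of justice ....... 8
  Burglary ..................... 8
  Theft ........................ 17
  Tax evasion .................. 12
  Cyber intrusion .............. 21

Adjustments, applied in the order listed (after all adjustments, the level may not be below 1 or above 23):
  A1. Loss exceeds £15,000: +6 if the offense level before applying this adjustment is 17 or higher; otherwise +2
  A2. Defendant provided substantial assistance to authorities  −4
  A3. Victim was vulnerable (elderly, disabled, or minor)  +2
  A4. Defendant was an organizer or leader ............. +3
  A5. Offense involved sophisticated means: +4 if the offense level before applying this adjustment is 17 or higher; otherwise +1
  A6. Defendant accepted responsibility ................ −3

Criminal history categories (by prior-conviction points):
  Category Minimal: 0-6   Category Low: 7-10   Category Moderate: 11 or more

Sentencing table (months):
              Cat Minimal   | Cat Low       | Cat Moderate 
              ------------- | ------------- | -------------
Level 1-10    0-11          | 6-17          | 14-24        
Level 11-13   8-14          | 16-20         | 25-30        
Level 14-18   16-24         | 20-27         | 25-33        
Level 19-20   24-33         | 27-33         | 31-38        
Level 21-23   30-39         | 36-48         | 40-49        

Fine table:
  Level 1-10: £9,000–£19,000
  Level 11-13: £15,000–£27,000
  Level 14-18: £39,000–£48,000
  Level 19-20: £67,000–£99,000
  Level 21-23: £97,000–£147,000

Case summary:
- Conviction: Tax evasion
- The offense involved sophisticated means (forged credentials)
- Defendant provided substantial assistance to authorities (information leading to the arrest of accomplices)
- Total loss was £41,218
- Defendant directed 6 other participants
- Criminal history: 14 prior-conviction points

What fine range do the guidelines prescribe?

Base offense level for tax evasion: 12.
A1 applies (level before this adjustment is 12 < 17, so +2): 12 + 2 = 14.
A2 applies: 14 − 4 = 10.
A3 does not apply.
A4 applies: 10 + 3 = 13.
A5 applies (level before this adjustment is 13 < 17, so +1): 13 + 1 = 14.
A6 does not apply.
Final offense level: 14.
Level 14 falls in the 14-18 band.
Fine table: Level 14-18 → £39,000–£48,000.

£39,000–£48,000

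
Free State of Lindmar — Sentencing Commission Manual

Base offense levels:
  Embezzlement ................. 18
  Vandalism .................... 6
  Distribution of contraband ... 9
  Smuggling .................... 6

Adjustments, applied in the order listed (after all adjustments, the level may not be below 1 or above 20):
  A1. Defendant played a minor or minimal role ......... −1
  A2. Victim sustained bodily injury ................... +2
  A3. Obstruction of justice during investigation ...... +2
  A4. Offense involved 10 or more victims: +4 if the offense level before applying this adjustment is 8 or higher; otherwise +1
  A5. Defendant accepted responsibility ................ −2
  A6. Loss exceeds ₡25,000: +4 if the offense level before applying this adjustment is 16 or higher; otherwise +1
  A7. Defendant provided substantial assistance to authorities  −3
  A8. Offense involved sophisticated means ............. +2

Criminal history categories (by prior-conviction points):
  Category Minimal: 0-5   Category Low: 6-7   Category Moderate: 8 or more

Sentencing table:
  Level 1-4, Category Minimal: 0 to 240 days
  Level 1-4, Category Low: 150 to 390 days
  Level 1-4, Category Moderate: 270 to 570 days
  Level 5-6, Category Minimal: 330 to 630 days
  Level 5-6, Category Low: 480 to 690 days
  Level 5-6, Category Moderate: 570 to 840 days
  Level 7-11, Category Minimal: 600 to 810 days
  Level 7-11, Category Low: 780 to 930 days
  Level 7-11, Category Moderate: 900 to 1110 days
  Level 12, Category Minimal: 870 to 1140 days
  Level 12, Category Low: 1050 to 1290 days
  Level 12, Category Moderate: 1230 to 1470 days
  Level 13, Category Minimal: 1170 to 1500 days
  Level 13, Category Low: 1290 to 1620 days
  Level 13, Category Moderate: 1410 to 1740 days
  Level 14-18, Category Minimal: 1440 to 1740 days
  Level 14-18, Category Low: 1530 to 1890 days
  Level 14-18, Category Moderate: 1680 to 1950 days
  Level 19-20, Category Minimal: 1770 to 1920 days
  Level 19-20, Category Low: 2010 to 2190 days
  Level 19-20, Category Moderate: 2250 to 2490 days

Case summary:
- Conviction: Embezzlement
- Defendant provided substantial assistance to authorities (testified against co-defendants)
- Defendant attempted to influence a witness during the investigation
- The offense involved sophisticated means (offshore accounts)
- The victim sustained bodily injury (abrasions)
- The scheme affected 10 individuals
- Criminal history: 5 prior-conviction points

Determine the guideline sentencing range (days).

Base offense level for embezzlement: 18.
A2 applies: 18 + 2 = 20.
A3 applies: 20 + 2 = 22.
A4 applies (level before this adjustment is 22 ≥ 8, so +4): 22 + 4 = 26.
A6 does not apply.
A7 applies: 26 − 3 = 23.
A8 applies: 23 + 2 = 25.
Level 25 exceeds the maximum of 20; capped at 20.
Final offense level: 20.
Criminal history: 5 prior points → Category Minimal (0-5).
Level 20 falls in the 19-20 band.
Grid: Level 19-20 × Category Minimal = 1770-1920 days.

1770-1920 days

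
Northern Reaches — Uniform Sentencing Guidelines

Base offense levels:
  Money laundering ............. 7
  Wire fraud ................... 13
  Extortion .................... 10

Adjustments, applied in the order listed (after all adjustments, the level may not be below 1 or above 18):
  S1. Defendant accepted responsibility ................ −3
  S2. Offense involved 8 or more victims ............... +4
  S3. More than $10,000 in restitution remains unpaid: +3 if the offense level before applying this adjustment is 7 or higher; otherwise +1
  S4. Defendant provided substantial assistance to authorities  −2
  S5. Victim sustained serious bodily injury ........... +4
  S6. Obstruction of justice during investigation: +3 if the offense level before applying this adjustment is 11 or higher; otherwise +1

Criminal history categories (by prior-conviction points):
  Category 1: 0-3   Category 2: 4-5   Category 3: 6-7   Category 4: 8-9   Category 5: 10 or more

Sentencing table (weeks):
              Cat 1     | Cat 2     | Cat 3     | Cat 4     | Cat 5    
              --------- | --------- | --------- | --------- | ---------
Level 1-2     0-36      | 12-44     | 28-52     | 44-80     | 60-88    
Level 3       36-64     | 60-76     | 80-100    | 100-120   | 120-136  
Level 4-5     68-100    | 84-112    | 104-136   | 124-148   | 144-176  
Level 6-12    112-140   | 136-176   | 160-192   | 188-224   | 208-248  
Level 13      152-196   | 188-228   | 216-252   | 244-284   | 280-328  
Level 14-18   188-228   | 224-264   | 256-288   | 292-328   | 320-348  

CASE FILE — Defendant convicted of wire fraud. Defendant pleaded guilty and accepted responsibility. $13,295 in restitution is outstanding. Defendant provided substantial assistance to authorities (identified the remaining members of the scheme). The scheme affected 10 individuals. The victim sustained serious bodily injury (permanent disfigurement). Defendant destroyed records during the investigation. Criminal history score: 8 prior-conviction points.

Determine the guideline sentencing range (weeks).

292-328 weeks

Base offense level for wire fraud: 13.
S1 applies: 13 − 3 = 10.
S2 applies: 10 + 4 = 14.
S3 applies (level before this adjustment is 14 ≥ 7, so +3): 14 + 3 = 17.
S4 applies: 17 − 2 = 15.
S5 applies: 15 + 4 = 19.
S6 applies (level before this adjustment is 19 ≥ 11, so +3): 19 + 3 = 22.
Level 22 exceeds the maximum of 18; capped at 18.
Final offense level: 18.
Criminal history: 8 prior points → Category 4 (8-9).
Level 18 falls in the 14-18 band.
Grid: Level 14-18 × Category 4 = 292-328 weeks.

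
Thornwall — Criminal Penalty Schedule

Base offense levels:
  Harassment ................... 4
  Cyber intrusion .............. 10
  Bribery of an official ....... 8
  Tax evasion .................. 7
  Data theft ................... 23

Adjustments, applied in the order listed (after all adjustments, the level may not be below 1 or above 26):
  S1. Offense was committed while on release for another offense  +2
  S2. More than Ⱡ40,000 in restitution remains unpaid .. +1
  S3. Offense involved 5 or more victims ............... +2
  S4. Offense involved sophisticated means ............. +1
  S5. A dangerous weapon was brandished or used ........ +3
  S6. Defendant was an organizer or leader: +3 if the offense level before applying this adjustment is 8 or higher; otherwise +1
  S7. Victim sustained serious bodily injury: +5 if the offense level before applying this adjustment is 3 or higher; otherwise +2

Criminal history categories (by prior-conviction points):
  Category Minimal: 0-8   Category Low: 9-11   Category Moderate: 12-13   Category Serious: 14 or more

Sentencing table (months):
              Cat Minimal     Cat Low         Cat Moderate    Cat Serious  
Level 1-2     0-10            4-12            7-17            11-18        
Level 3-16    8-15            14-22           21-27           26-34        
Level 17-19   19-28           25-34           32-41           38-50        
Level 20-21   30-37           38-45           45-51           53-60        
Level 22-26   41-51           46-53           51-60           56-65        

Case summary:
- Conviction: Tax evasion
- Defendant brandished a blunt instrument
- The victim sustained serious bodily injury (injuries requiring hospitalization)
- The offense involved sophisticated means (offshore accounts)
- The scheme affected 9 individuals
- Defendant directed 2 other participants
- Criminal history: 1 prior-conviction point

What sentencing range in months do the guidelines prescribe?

30-37 months

Base offense level for tax evasion: 7.
S1 does not apply.
S2 does not apply.
S3 applies: 7 + 2 = 9.
S4 applies: 9 + 1 = 10.
S5 applies: 10 + 3 = 13.
S6 applies (level before this adjustment is 13 ≥ 8, so +3): 13 + 3 = 16.
S7 applies (level before this adjustment is 16 ≥ 3, so +5): 16 + 5 = 21.
Final offense level: 21.
Criminal history: 1 prior point → Category Minimal (0-8).
Level 21 falls in the 20-21 band.
Grid: Level 20-21 × Category Minimal = 30-37 months.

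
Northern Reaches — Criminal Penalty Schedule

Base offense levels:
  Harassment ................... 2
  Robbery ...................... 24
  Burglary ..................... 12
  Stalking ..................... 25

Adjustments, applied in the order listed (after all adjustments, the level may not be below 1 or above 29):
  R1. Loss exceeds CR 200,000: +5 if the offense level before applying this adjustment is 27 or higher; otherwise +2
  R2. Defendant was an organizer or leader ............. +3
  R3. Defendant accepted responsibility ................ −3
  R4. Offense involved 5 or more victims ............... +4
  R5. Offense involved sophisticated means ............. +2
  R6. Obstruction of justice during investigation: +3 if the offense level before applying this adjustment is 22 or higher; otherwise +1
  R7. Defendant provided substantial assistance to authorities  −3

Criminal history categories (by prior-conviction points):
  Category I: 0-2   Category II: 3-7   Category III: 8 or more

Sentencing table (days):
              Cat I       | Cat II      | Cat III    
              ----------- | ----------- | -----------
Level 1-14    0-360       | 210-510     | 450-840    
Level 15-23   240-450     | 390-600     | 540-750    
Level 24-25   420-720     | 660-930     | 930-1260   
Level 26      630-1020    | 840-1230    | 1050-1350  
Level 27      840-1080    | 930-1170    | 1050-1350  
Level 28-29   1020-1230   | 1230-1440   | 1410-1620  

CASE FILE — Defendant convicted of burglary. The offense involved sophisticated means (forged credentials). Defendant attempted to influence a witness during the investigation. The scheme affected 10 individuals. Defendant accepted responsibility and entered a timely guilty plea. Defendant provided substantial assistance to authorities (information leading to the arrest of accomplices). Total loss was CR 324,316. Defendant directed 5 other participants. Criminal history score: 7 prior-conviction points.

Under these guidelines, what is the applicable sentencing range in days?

Base offense level for burglary: 12.
R1 applies (level before this adjustment is 12 < 27, so +2): 12 + 2 = 14.
R2 applies: 14 + 3 = 17.
R3 applies: 17 − 3 = 14.
R4 applies: 14 + 4 = 18.
R5 applies: 18 + 2 = 20.
R6 applies (level before this adjustment is 20 < 22, so +1): 20 + 1 = 21.
R7 applies: 21 − 3 = 18.
Final offense level: 18.
Criminal history: 7 prior points → Category II (3-7).
Level 18 falls in the 15-23 band.
Grid: Level 15-23 × Category II = 390-600 days.

390-600 days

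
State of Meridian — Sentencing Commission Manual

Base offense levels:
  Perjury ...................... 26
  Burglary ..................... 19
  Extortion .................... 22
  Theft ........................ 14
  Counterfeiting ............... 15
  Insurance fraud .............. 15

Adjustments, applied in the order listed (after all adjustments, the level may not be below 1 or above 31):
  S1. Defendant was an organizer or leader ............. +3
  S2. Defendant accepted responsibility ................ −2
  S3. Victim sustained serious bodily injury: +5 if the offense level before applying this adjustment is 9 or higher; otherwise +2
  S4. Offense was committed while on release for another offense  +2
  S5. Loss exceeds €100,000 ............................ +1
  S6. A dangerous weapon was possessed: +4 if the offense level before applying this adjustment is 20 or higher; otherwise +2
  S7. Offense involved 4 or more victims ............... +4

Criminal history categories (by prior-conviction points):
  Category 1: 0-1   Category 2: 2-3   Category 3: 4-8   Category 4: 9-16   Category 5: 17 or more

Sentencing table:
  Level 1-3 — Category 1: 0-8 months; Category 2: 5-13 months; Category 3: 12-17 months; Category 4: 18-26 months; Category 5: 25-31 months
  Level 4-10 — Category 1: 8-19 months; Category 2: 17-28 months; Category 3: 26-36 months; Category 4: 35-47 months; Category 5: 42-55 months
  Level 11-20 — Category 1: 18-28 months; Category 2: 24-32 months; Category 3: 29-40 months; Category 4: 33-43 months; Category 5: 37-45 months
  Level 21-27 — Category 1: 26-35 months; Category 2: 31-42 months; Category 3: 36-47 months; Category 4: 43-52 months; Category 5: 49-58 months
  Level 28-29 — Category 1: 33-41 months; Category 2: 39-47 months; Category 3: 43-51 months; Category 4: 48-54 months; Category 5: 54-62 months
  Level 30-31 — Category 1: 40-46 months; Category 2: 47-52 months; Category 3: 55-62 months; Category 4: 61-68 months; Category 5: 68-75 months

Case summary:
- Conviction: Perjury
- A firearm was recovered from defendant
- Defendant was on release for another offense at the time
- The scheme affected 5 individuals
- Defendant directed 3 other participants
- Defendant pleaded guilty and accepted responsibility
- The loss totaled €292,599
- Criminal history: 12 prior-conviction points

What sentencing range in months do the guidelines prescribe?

Base offense level for perjury: 26.
S1 applies: 26 + 3 = 29.
S2 applies: 29 − 2 = 27.
S3 does not apply.
S4 applies: 27 + 2 = 29.
S5 applies: 29 + 1 = 30.
S6 applies (level before this adjustment is 30 ≥ 20, so +4): 30 + 4 = 34.
S7 applies: 34 + 4 = 38.
Level 38 exceeds the maximum of 31; capped at 31.
Final offense level: 31.
Criminal history: 12 prior points → Category 4 (9-16).
Level 31 falls in the 30-31 band.
Grid: Level 30-31 × Category 4 = 61-68 months.

61-68 months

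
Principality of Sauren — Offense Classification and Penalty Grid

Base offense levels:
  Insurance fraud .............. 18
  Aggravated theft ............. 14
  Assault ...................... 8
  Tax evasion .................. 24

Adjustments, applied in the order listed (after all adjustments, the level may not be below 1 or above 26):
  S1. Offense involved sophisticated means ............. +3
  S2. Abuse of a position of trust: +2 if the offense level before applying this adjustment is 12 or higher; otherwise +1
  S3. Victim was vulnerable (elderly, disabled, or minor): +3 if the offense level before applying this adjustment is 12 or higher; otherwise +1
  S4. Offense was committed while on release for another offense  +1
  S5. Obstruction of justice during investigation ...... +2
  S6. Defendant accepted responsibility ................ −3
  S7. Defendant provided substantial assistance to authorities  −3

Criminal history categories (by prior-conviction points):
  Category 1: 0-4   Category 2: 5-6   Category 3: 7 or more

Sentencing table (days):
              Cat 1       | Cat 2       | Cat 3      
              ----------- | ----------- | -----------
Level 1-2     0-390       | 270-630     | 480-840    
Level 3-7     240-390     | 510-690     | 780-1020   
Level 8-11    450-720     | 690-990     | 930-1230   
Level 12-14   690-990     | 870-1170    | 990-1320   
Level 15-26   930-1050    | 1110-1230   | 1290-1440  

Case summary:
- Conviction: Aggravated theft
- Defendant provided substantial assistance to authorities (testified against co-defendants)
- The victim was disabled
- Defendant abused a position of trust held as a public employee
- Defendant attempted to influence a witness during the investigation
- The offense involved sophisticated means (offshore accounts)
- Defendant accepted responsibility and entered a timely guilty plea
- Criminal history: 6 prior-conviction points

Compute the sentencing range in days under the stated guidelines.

Base offense level for aggravated theft: 14.
S1 applies: 14 + 3 = 17.
S2 applies (level before this adjustment is 17 ≥ 12, so +2): 17 + 2 = 19.
S3 applies (level before this adjustment is 19 ≥ 12, so +3): 19 + 3 = 22.
S4 does not apply.
S5 applies: 22 + 2 = 24.
S6 applies: 24 − 3 = 21.
S7 applies: 21 − 3 = 18.
Final offense level: 18.
Criminal history: 6 prior points → Category 2 (5-6).
Level 18 falls in the 15-26 band.
Grid: Level 15-26 × Category 2 = 1110-1230 days.

1110-1230 days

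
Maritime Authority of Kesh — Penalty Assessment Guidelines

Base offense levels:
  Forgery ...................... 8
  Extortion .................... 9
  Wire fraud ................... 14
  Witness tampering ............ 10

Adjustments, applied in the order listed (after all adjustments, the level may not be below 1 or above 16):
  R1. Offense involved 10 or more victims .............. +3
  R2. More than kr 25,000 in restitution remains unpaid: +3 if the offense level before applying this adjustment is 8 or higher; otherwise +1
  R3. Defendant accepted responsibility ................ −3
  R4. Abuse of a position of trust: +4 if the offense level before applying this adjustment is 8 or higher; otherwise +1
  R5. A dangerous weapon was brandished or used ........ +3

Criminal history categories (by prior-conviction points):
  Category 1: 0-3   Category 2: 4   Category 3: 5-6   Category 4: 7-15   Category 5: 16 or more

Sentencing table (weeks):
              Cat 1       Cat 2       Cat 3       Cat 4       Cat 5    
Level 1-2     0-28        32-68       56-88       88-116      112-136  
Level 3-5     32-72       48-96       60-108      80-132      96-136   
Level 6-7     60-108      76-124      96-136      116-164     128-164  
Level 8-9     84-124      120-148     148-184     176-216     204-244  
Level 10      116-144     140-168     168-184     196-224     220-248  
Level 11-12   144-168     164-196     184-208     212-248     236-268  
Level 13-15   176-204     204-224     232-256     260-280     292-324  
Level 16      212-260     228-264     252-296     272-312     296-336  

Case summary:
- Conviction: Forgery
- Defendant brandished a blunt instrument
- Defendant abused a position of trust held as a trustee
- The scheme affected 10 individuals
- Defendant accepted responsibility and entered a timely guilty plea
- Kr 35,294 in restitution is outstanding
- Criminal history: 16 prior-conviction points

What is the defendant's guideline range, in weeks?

296-336 weeks

Base offense level for forgery: 8.
R1 applies: 8 + 3 = 11.
R2 applies (level before this adjustment is 11 ≥ 8, so +3): 11 + 3 = 14.
R3 applies: 14 − 3 = 11.
R4 applies (level before this adjustment is 11 ≥ 8, so +4): 11 + 4 = 15.
R5 applies: 15 + 3 = 18.
Level 18 exceeds the maximum of 16; capped at 16.
Final offense level: 16.
Criminal history: 16 prior points → Category 5 (16+).
Level 16 falls in the 16 band.
Grid: Level 16 × Category 5 = 296-336 weeks.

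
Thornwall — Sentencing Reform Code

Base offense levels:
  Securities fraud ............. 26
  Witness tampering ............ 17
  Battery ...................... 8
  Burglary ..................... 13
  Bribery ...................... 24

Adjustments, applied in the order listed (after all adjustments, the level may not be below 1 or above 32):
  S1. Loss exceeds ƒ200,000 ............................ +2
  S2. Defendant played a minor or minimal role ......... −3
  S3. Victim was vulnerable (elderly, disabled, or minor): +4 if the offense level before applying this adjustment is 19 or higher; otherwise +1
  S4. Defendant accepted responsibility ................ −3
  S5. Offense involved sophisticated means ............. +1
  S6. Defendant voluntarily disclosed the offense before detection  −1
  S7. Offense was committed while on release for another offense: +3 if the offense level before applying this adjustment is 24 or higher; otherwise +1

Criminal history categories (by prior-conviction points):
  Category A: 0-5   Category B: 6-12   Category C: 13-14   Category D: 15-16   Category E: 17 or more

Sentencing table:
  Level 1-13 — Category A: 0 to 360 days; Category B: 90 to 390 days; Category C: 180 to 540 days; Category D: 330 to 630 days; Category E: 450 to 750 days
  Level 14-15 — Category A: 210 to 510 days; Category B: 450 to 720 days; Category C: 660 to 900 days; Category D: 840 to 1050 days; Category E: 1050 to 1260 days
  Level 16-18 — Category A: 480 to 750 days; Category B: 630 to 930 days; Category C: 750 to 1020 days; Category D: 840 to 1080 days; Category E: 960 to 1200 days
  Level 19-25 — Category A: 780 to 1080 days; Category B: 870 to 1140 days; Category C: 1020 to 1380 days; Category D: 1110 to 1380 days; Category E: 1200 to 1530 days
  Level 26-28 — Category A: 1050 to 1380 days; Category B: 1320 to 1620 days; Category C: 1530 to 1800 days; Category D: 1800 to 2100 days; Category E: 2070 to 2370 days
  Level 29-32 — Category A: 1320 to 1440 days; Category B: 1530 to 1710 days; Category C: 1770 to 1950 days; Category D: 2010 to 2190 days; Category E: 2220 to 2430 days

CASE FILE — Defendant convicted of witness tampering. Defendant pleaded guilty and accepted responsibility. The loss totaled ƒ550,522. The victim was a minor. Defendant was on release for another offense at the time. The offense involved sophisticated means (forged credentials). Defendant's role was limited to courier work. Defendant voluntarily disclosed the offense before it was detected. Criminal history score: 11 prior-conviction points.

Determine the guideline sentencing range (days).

450-720 days

Base offense level for witness tampering: 17.
S1 applies: 17 + 2 = 19.
S2 applies: 19 − 3 = 16.
S3 applies (level before this adjustment is 16 < 19, so +1): 16 + 1 = 17.
S4 applies: 17 − 3 = 14.
S5 applies: 14 + 1 = 15.
S6 applies: 15 − 1 = 14.
S7 applies (level before this adjustment is 14 < 24, so +1): 14 + 1 = 15.
Final offense level: 15.
Criminal history: 11 prior points → Category B (6-12).
Level 15 falls in the 14-15 band.
Grid: Level 14-15 × Category B = 450-720 days.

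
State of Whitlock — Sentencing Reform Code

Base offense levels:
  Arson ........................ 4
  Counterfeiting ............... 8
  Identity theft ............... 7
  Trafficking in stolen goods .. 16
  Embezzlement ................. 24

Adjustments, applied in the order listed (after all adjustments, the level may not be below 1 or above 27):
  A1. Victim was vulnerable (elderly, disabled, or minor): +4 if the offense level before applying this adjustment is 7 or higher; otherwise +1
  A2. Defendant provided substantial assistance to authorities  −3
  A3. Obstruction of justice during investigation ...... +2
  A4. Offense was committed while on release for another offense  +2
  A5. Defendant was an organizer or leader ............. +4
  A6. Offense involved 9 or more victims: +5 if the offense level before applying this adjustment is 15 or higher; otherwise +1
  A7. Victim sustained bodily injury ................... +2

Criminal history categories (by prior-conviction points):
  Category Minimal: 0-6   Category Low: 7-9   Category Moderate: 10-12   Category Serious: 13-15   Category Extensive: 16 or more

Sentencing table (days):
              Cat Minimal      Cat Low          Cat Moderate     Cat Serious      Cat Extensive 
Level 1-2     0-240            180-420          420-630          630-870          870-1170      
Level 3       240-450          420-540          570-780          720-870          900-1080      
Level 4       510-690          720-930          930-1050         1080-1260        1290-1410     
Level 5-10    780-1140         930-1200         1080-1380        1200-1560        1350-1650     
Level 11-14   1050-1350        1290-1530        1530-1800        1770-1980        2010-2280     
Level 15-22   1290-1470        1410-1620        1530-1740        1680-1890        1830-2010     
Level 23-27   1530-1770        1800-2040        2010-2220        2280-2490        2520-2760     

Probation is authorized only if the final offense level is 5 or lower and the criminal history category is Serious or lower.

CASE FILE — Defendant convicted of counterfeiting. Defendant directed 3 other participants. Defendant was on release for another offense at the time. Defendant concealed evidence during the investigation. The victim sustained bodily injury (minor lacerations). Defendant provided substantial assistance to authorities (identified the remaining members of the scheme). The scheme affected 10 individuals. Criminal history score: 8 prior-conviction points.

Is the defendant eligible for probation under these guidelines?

No

Base offense level for counterfeiting: 8.
A2 applies: 8 − 3 = 5.
A3 applies: 5 + 2 = 7.
A4 applies: 7 + 2 = 9.
A5 applies: 9 + 4 = 13.
A6 applies (level before this adjustment is 13 < 15, so +1): 13 + 1 = 14.
A7 applies: 14 + 2 = 16.
Final offense level: 16.
Criminal history: 8 prior points → Category Low (7-9).
Level 16 falls in the 15-22 band.
Grid: Level 15-22 × Category Low = 1410-1620 days.
Probation check: level 16 > 5 and category Low ≤ Serious → not eligible.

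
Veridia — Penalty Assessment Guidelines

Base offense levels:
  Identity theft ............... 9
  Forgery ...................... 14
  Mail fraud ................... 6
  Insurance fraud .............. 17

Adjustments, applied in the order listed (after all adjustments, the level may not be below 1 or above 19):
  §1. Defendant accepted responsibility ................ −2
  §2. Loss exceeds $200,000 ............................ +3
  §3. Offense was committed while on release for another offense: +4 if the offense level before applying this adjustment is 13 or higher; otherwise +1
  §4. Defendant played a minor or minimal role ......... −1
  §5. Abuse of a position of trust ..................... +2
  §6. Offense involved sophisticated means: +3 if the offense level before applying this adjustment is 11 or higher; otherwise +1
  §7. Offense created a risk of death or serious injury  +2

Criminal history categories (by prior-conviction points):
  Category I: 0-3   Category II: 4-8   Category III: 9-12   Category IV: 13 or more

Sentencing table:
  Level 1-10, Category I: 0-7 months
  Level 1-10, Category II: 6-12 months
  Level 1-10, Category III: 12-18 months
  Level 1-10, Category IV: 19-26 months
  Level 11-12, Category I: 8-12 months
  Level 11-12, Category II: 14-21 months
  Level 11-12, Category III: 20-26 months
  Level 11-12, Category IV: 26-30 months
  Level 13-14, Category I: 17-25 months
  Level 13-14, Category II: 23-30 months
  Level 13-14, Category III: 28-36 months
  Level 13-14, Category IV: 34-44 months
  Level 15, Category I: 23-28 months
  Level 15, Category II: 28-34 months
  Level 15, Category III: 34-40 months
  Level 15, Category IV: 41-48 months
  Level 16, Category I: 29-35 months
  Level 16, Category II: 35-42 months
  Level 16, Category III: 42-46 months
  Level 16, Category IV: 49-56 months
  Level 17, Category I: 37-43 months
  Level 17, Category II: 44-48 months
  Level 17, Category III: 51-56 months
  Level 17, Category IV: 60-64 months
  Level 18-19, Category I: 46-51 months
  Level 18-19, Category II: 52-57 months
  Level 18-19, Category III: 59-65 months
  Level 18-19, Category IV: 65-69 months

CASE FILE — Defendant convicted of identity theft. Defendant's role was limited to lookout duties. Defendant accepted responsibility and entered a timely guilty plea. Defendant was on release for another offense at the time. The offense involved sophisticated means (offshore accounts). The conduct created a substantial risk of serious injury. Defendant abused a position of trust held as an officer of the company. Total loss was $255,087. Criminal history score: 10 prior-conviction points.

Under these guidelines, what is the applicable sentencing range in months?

Base offense level for identity theft: 9.
§1 applies: 9 − 2 = 7.
§2 applies: 7 + 3 = 10.
§3 applies (level before this adjustment is 10 < 13, so +1): 10 + 1 = 11.
§4 applies: 11 − 1 = 10.
§5 applies: 10 + 2 = 12.
§6 applies (level before this adjustment is 12 ≥ 11, so +3): 12 + 3 = 15.
§7 applies: 15 + 2 = 17.
Final offense level: 17.
Criminal history: 10 prior points → Category III (9-12).
Level 17 falls in the 17 band.
Grid: Level 17 × Category III = 51-56 months.

51-56 months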